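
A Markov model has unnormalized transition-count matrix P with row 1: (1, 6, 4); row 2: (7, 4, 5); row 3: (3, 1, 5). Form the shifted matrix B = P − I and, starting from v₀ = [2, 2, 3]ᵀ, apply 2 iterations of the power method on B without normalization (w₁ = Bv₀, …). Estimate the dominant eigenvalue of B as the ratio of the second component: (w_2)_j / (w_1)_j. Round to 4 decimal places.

μ ≈ 10.6571

B = P − I has rows (0, 6, 4); (7, 3, 5); (3, 1, 4)
w1 = Bv₀ = (24, 35, 20)
w2 = Bw1 = (290, 373, 187)
Ratio: 373/35 = 10.6571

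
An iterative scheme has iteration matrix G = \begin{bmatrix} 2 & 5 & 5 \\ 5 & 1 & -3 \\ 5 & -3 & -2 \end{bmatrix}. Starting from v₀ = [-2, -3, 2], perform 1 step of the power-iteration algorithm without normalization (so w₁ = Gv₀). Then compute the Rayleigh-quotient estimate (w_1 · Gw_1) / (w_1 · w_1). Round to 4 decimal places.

w1 = Gv₀ = (2·(-2) + 5·(-3) + 5·2; 5·(-2) + 1·(-3) + (-3)·2; 5·(-2) + (-3)·(-3) + (-2)·2) = (-9, -19, -5)
Gw1 = (-138, -49, 22)
w1·Gw1 = (-9)·(-138) + (-19)·(-49) + (-5)·22 = 2063; w1·w1 = (-9)·(-9) + (-19)·(-19) + (-5)·(-5) = 467
λ ≈ 2063/467 = 4.4176

4.4176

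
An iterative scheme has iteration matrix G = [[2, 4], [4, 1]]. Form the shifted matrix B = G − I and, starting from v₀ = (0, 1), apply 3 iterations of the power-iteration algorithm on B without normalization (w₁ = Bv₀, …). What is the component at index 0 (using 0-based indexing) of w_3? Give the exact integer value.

68

B = G − I has rows (1, 4); (4, 0)
w1 = Bv₀ = (1·0 + 4·1; 4·0 + 0·1) = (4, 0)
w2 = Bw1 = (1·4 + 4·0; 4·4 + 0·0) = (4, 16)
w3 = Bw2 = (68, 16)
Requested component of w3: 68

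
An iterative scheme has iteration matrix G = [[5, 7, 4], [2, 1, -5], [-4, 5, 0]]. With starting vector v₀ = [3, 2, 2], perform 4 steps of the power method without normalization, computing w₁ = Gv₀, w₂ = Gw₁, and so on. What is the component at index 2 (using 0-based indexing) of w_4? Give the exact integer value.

2962

w1 = Gv₀ = (5·3 + 7·2 + 4·2; 2·3 + 1·2 + (-5)·2; (-4)·3 + 5·2 + 0·2) = (37, -2, -2)
w2 = Gw1 = (5·37 + 7·(-2) + 4·(-2); 2·37 + 1·(-2) + (-5)·(-2); (-4)·37 + 5·(-2) + 0·(-2)) = (163, 82, -158)
w3 = Gw2 = (757, 1198, -242)
w4 = Gw3 = (11203, 3922, 2962)
The requested component of w4 is 2962.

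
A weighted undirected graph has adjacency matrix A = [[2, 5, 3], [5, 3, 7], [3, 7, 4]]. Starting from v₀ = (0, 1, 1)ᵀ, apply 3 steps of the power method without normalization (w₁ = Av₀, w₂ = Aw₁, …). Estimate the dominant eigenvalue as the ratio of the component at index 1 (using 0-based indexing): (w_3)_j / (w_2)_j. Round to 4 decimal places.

λ ≈ 12.9388

w1 = Av₀ = (2·0 + 5·1 + 3·1; 5·0 + 3·1 + 7·1; 3·0 + 7·1 + 4·1) = (8, 10, 11)
w2 = Aw1 = (2·8 + 5·10 + 3·11; 5·8 + 3·10 + 7·11; 3·8 + 7·10 + 4·11) = (99, 147, 138)
w3 = Aw2 = (1347, 1902, 1878)
Ratio at component: 1902 / 147 = 12.9388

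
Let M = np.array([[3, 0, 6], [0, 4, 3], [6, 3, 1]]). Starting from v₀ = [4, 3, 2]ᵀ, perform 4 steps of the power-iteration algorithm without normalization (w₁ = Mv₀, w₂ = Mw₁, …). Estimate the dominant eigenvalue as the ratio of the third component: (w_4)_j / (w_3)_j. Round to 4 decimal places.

λ ≈ 8.2007

w1 = Mv₀ = (3·4 + 0·3 + 6·2; 0·4 + 4·3 + 3·2; 6·4 + 3·3 + 1·2) = (24, 18, 35)
w2 = Mw1 = (3·24 + 0·18 + 6·35; 0·24 + 4·18 + 3·35; 6·24 + 3·18 + 1·35) = (282, 177, 233)
w3 = Mw2 = (2244, 1407, 2456)
w4 = Mw3 = (21468, 12996, 20141)
Ratio at component: 20141 / 2456 = 8.2007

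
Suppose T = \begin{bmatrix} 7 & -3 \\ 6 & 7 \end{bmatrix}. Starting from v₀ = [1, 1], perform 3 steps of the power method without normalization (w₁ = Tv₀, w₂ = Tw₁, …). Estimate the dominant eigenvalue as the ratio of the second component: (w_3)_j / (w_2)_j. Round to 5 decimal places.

w1 = Tv₀ = (7·1 + (-3)·1; 6·1 + 7·1) = (4, 13)
w2 = Tw1 = (7·4 + (-3)·13; 6·4 + 7·13) = (-11, 115)
w3 = Tw2 = (-422, 739)
Ratio at component: 739 / 115 = 6.42609

λ ≈ 6.42609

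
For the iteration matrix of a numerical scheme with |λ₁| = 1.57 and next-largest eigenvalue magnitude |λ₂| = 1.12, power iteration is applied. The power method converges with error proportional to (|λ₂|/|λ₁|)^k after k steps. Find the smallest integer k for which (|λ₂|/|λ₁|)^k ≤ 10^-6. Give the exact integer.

41

|λ₂/λ₁| = 1.12/1.57 = 0.71338
Need k ≥ ln(10^-6) / ln(0.71338) = -13.8155 / -0.3377 ≈ 40.905
Smallest integer k satisfying the bound: 41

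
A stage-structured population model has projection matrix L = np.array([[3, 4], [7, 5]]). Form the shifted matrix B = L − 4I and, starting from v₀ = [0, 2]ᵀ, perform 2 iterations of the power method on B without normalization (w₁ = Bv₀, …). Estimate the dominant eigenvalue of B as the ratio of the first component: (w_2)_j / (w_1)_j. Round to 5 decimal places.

0.00000

B = L − 4I has rows (-1, 4); (7, 1)
w1 = Bv₀ = (8, 2)
w2 = Bw1 = (0, 58)
Ratio: 0/8 = 0.00000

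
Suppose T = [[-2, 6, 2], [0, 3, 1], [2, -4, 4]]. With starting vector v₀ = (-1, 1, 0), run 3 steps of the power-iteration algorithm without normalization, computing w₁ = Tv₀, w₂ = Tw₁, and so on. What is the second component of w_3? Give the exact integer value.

w1 = Tv₀ = ((-2)·(-1) + 6·1 + 2·0; 0·(-1) + 3·1 + 1·0; 2·(-1) + (-4)·1 + 4·0) = (8, 3, -6)
w2 = Tw1 = ((-2)·8 + 6·3 + 2·(-6); 0·8 + 3·3 + 1·(-6); 2·8 + (-4)·3 + 4·(-6)) = (-10, 3, -20)
w3 = Tw2 = (-2, -11, -112)
The requested component of w3 is -11.

-11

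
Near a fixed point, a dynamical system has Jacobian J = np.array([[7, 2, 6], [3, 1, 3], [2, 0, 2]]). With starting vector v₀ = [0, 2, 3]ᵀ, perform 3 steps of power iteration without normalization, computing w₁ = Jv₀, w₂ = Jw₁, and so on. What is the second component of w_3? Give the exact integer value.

w1 = Jv₀ = (7·0 + 2·2 + 6·3; 3·0 + 1·2 + 3·3; 2·0 + 0·2 + 2·3) = (22, 11, 6)
w2 = Jw1 = (7·22 + 2·11 + 6·6; 3·22 + 1·11 + 3·6; 2·22 + 0·11 + 2·6) = (212, 95, 56)
w3 = Jw2 = (2010, 899, 536)
The requested component of w3 is 899.

899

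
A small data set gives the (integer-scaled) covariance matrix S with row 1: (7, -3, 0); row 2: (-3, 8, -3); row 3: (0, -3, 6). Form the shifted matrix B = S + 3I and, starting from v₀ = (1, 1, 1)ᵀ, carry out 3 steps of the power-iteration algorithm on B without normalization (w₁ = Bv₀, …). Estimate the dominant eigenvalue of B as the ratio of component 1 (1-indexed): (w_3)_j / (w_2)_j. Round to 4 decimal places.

B = S + 3I has rows (10, -3, 0); (-3, 11, -3); (0, -3, 9)
w1 = Bv₀ = (10·1 + (-3)·1 + 0·1; (-3)·1 + 11·1 + (-3)·1; 0·1 + (-3)·1 + 9·1) = (7, 5, 6)
w2 = Bw1 = (10·7 + (-3)·5 + 0·6; (-3)·7 + 11·5 + (-3)·6; 0·7 + (-3)·5 + 9·6) = (55, 16, 39)
w3 = Bw2 = (502, -106, 303)
Ratio: 502/55 = 9.1273

9.1273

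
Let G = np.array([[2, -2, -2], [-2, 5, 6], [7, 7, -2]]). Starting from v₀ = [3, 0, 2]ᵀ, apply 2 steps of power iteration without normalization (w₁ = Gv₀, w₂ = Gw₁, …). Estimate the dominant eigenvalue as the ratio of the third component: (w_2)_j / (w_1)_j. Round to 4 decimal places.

1.2941

w1 = Gv₀ = (2·3 + (-2)·0 + (-2)·2; (-2)·3 + 5·0 + 6·2; 7·3 + 7·0 + (-2)·2) = (2, 6, 17)
w2 = Gw1 = (2·2 + (-2)·6 + (-2)·17; (-2)·2 + 5·6 + 6·17; 7·2 + 7·6 + (-2)·17) = (-42, 128, 22)
Ratio at component: 22 / 17 = 1.2941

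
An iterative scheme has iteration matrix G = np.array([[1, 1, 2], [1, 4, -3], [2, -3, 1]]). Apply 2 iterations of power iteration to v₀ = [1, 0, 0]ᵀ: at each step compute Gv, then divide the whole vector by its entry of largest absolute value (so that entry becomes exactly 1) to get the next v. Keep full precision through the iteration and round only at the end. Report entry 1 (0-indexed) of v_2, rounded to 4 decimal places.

Gv0 = (1.00000, 1.00000, 2.00000); divide by 2.00000 → v1 = (0.50000, 0.50000, 1.00000)
Gv1 = (3.00000, -0.50000, 0.50000); divide by 3.00000 → v2 = (1.00000, -0.16667, 0.16667)
Requested entry of v2: -1/6 = -0.1667

-0.1667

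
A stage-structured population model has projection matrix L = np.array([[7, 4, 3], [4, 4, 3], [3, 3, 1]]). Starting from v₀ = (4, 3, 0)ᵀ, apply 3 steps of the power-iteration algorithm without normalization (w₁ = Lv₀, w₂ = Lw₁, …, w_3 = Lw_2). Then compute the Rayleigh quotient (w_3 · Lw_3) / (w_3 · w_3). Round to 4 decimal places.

w1 = Lv₀ = (7·4 + 4·3 + 3·0; 4·4 + 4·3 + 3·0; 3·4 + 3·3 + 1·0) = (40, 28, 21)
w2 = Lw1 = (7·40 + 4·28 + 3·21; 4·40 + 4·28 + 3·21; 3·40 + 3·28 + 1·21) = (455, 335, 225)
w3 = Lw2 = (5200, 3835, 2595)
Lw3 = (59525, 43925, 29700)
w3·Lw3 = 5200·59525 + 3835·43925 + 2595·29700 = 555053875; w3·w3 = 5200·5200 + 3835·3835 + 2595·2595 = 48481250
λ ≈ 555053875/48481250 = 11.4488

λ ≈ 11.4488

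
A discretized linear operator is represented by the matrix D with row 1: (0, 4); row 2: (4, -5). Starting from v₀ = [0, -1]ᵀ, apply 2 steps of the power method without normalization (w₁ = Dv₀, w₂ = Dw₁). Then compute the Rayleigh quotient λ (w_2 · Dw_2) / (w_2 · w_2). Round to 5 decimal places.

w1 = Dv₀ = (-4, 5)
w2 = Dw1 = (20, -41)
Dw2 = (-164, 285)
w2·Dw2 = 20·(-164) + (-41)·285 = -14965; w2·w2 = 20·20 + (-41)·(-41) = 2081
λ ≈ -14965/2081 = -7.19125

-7.19125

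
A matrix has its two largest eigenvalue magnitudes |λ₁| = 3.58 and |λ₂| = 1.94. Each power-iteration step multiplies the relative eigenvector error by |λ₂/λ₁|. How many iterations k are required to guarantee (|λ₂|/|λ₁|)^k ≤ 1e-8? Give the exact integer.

31

|λ₂/λ₁| = 1.94/3.58 = 0.54190
Need k ≥ ln(1e-8) / ln(0.54190) = -18.4207 / -0.6127 ≈ 30.066
Smallest integer k satisfying the bound: 31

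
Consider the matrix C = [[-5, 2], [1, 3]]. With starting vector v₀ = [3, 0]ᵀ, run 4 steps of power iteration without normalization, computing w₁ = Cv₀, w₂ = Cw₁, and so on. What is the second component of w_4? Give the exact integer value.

w1 = Cv₀ = (-15, 3)
w2 = Cw1 = (81, -6)
w3 = Cw2 = (-417, 63)
w4 = Cw3 = (2211, -228)
The requested component of w4 is -228.

-228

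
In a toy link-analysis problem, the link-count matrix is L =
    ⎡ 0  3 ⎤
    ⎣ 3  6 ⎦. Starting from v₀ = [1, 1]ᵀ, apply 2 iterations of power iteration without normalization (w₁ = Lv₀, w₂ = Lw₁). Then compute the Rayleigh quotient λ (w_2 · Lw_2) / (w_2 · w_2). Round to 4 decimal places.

w1 = Lv₀ = (0·1 + 3·1; 3·1 + 6·1) = (3, 9)
w2 = Lw1 = (0·3 + 3·9; 3·3 + 6·9) = (27, 63)
Lw2 = (189, 459)
w2·Lw2 = 27·189 + 63·459 = 34020; w2·w2 = 27·27 + 63·63 = 4698
λ ≈ 34020/4698 = 7.2414

7.2414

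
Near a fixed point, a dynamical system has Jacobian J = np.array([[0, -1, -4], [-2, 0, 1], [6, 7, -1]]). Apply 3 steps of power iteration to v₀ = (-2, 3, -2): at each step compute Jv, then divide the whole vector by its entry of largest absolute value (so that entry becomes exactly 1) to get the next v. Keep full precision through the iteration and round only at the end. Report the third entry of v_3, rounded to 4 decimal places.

1.0000

Jv0 = (5.00000, 2.00000, 11.00000); divide by 11.00000 → v1 = (0.45455, 0.18182, 1.00000)
Jv1 = (-4.18182, 0.09091, 3.00000); divide by -4.18182 → v2 = (1.00000, -0.02174, -0.71739)
Jv2 = (2.89130, -2.71739, 6.56522); divide by 6.56522 → v3 = (0.44040, -0.41391, 1.00000)
Requested entry of v3: -302/-302 = 1.0000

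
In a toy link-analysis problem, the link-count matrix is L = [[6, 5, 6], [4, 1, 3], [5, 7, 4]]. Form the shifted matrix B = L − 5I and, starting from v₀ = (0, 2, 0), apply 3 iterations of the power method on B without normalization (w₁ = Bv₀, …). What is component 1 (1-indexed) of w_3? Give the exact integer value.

B = L − 5I has rows (1, 5, 6); (4, -4, 3); (5, 7, -1)
w1 = Bv₀ = (1·0 + 5·2 + 6·0; 4·0 + (-4)·2 + 3·0; 5·0 + 7·2 + (-1)·0) = (10, -8, 14)
w2 = Bw1 = (1·10 + 5·(-8) + 6·14; 4·10 + (-4)·(-8) + 3·14; 5·10 + 7·(-8) + (-1)·14) = (54, 114, -20)
w3 = Bw2 = (504, -300, 1088)
Requested component of w3: 504

504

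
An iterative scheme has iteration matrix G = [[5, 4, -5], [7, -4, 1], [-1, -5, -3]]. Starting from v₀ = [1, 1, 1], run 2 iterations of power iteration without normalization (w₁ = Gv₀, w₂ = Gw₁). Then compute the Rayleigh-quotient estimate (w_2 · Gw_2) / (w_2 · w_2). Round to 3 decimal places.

w1 = Gv₀ = (5·1 + 4·1 + (-5)·1; 7·1 + (-4)·1 + 1·1; (-1)·1 + (-5)·1 + (-3)·1) = (4, 4, -9)
w2 = Gw1 = (5·4 + 4·4 + (-5)·(-9); 7·4 + (-4)·4 + 1·(-9); (-1)·4 + (-5)·4 + (-3)·(-9)) = (81, 3, 3)
Gw2 = (402, 558, -105)
w2·Gw2 = 81·402 + 3·558 + 3·(-105) = 33921; w2·w2 = 81·81 + 3·3 + 3·3 = 6579
λ ≈ 33921/6579 = 5.156

5.156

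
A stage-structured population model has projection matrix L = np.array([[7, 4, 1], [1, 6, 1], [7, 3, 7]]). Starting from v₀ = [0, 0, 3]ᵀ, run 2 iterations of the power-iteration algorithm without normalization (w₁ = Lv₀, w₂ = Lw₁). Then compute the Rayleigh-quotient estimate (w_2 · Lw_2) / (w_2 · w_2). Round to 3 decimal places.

λ ≈ 10.215

w1 = Lv₀ = (7·0 + 4·0 + 1·3; 1·0 + 6·0 + 1·3; 7·0 + 3·0 + 7·3) = (3, 3, 21)
w2 = Lw1 = (7·3 + 4·3 + 1·21; 1·3 + 6·3 + 1·21; 7·3 + 3·3 + 7·21) = (54, 42, 177)
Lw2 = (723, 483, 1743)
w2·Lw2 = 54·723 + 42·483 + 177·1743 = 367839; w2·w2 = 54·54 + 42·42 + 177·177 = 36009
λ ≈ 367839/36009 = 10.215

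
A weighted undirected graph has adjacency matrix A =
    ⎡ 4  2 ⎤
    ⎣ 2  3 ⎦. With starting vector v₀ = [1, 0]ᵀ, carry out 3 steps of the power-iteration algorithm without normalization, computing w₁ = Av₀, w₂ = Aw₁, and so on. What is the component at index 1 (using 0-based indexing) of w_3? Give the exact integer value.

w1 = Av₀ = (4·1 + 2·0; 2·1 + 3·0) = (4, 2)
w2 = Aw1 = (4·4 + 2·2; 2·4 + 3·2) = (20, 14)
w3 = Aw2 = (108, 82)
The requested component of w3 is 82.

82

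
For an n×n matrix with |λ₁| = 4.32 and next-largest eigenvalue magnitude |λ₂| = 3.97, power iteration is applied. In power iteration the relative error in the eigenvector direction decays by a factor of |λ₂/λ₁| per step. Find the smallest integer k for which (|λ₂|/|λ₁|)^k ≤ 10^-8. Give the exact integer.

|λ₂/λ₁| = 3.97/4.32 = 0.91898
Need k ≥ ln(10^-8) / ln(0.91898) = -18.4207 / -0.0845 ≈ 218.024
Smallest integer k satisfying the bound: 219

219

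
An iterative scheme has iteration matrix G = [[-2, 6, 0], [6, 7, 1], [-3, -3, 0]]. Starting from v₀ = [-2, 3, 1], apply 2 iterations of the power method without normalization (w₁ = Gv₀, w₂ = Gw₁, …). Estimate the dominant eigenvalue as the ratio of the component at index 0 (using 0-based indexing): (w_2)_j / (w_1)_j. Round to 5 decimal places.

w1 = Gv₀ = ((-2)·(-2) + 6·3 + 0·1; 6·(-2) + 7·3 + 1·1; (-3)·(-2) + (-3)·3 + 0·1) = (22, 10, -3)
w2 = Gw1 = ((-2)·22 + 6·10 + 0·(-3); 6·22 + 7·10 + 1·(-3); (-3)·22 + (-3)·10 + 0·(-3)) = (16, 199, -96)
Ratio at component: 16 / 22 = 0.72727

0.72727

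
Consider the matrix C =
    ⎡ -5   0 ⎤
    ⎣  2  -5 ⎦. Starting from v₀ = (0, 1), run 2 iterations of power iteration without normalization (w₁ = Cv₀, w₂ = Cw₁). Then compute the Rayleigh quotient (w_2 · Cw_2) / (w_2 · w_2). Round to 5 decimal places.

-5.00000

w1 = Cv₀ = (0, -5)
w2 = Cw1 = (0, 25)
Cw2 = (0, -125)
w2·Cw2 = 0·0 + 25·(-125) = -3125; w2·w2 = 0·0 + 25·25 = 625
λ ≈ -3125/625 = -5.00000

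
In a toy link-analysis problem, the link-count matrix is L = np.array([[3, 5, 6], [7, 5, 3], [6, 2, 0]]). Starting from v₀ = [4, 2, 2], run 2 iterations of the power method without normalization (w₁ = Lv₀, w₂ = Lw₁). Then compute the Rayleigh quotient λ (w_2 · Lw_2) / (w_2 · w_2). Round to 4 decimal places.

w1 = Lv₀ = (3·4 + 5·2 + 6·2; 7·4 + 5·2 + 3·2; 6·4 + 2·2 + 0·2) = (34, 44, 28)
w2 = Lw1 = (3·34 + 5·44 + 6·28; 7·34 + 5·44 + 3·28; 6·34 + 2·44 + 0·28) = (490, 542, 292)
Lw2 = (5932, 7016, 4024)
w2·Lw2 = 490·5932 + 542·7016 + 292·4024 = 7884360; w2·w2 = 490·490 + 542·542 + 292·292 = 619128
λ ≈ 7884360/619128 = 12.7346

λ ≈ 12.7346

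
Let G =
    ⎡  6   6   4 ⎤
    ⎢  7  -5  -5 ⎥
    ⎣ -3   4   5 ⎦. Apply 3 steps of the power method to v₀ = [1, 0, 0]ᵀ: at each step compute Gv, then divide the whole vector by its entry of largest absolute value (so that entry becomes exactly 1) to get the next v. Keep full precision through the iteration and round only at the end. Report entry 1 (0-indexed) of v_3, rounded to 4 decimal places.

0.7421

Gv0 = (6.00000, 7.00000, -3.00000); divide by 7.00000 → v1 = (0.85714, 1.00000, -0.42857)
Gv1 = (9.42857, 3.14286, -0.71429); divide by 9.42857 → v2 = (1.00000, 0.33333, -0.07576)
Gv2 = (7.69697, 5.71212, -2.04545); divide by 7.69697 → v3 = (1.00000, 0.74213, -0.26575)
Requested entry of v3: 377/508 = 0.7421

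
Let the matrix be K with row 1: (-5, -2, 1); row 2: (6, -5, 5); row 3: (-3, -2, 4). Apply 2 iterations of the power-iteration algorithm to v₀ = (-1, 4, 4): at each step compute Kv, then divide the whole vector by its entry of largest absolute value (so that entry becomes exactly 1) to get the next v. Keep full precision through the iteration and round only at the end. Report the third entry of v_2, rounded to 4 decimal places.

0.5824

Kv0 = (1.00000, -6.00000, 11.00000); divide by 11.00000 → v1 = (0.09091, -0.54545, 1.00000)
Kv1 = (1.63636, 8.27273, 4.81818); divide by 8.27273 → v2 = (0.19780, 1.00000, 0.58242)
Requested entry of v2: 53/91 = 0.5824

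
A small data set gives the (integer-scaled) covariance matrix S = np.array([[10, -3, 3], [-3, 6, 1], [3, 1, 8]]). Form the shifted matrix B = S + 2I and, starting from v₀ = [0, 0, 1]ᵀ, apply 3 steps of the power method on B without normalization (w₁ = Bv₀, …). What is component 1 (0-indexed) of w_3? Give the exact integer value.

-7

B = S + 2I has rows (12, -3, 3); (-3, 8, 1); (3, 1, 10)
w1 = Bv₀ = (12·0 + (-3)·0 + 3·1; (-3)·0 + 8·0 + 1·1; 3·0 + 1·0 + 10·1) = (3, 1, 10)
w2 = Bw1 = (12·3 + (-3)·1 + 3·10; (-3)·3 + 8·1 + 1·10; 3·3 + 1·1 + 10·10) = (63, 9, 110)
w3 = Bw2 = (1059, -7, 1298)
Requested component of w3: -7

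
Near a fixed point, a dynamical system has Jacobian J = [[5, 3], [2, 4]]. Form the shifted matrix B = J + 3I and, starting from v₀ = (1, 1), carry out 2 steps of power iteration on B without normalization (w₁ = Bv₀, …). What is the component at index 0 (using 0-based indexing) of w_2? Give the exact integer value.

115

B = J + 3I has rows (8, 3); (2, 7)
w1 = Bv₀ = (8·1 + 3·1; 2·1 + 7·1) = (11, 9)
w2 = Bw1 = (8·11 + 3·9; 2·11 + 7·9) = (115, 85)
Requested component of w2: 115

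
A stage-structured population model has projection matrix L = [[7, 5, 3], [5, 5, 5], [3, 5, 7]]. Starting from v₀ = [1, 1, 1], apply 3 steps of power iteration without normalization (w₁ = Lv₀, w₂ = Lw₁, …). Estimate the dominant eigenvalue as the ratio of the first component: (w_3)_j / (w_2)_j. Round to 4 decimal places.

w1 = Lv₀ = (7·1 + 5·1 + 3·1; 5·1 + 5·1 + 5·1; 3·1 + 5·1 + 7·1) = (15, 15, 15)
w2 = Lw1 = (7·15 + 5·15 + 3·15; 5·15 + 5·15 + 5·15; 3·15 + 5·15 + 7·15) = (225, 225, 225)
w3 = Lw2 = (3375, 3375, 3375)
Ratio at component: 3375 / 225 = 15.0000

λ ≈ 15.0000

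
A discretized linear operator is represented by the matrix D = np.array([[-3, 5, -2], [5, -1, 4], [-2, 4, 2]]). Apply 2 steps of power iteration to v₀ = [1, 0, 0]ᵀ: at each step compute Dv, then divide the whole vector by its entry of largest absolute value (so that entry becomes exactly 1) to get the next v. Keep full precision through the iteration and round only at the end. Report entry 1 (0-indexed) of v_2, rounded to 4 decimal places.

Dv0 = (-3.00000, 5.00000, -2.00000); divide by 5.00000 → v1 = (-0.60000, 1.00000, -0.40000)
Dv1 = (7.60000, -5.60000, 4.40000); divide by 7.60000 → v2 = (1.00000, -0.73684, 0.57895)
Requested entry of v2: -28/38 = -0.7368

-0.7368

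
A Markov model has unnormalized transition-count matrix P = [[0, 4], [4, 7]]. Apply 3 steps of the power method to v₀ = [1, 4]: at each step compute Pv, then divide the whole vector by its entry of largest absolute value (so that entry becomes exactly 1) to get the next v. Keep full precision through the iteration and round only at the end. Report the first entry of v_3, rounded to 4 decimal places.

0.4557

Pv0 = (16.00000, 32.00000); divide by 32.00000 → v1 = (0.50000, 1.00000)
Pv1 = (4.00000, 9.00000); divide by 9.00000 → v2 = (0.44444, 1.00000)
Pv2 = (4.00000, 8.77778); divide by 8.77778 → v3 = (0.45570, 1.00000)
Requested entry of v3: 1152/2528 = 0.4557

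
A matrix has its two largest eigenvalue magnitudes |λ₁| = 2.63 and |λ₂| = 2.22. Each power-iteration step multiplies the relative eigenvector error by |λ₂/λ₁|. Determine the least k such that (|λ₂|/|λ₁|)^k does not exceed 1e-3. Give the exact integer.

41

|λ₂/λ₁| = 2.22/2.63 = 0.84411
Need k ≥ ln(1e-3) / ln(0.84411) = -6.9078 / -0.1695 ≈ 40.759
Smallest integer k satisfying the bound: 41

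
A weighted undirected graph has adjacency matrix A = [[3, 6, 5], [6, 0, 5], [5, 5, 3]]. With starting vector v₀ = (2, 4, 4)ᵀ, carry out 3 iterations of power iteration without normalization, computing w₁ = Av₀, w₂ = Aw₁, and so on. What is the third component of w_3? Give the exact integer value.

w1 = Av₀ = (50, 32, 42)
w2 = Aw1 = (552, 510, 536)
w3 = Aw2 = (7396, 5992, 6918)
The requested component of w3 is 6918.

6918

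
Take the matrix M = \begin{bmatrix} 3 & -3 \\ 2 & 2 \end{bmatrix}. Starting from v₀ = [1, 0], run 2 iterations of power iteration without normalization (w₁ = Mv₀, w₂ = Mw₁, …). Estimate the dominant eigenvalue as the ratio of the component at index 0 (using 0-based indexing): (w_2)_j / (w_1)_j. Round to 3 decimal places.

λ ≈ 1.000

w1 = Mv₀ = (3, 2)
w2 = Mw1 = (3, 10)
Ratio at component: 3 / 3 = 1.000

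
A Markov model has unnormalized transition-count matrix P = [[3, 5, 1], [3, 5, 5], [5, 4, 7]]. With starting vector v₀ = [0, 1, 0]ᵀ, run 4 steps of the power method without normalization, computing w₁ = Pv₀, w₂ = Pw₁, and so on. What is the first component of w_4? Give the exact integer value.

6471

w1 = Pv₀ = (5, 5, 4)
w2 = Pw1 = (44, 60, 73)
w3 = Pw2 = (505, 797, 971)
w4 = Pw3 = (6471, 10355, 12510)
The requested component of w4 is 6471.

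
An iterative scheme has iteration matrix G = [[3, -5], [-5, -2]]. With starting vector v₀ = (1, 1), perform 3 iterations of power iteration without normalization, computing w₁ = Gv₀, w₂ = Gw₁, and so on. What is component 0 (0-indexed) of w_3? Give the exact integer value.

-33

w1 = Gv₀ = (3·1 + (-5)·1; (-5)·1 + (-2)·1) = (-2, -7)
w2 = Gw1 = (3·(-2) + (-5)·(-7); (-5)·(-2) + (-2)·(-7)) = (29, 24)
w3 = Gw2 = (-33, -193)
The requested component of w3 is -33.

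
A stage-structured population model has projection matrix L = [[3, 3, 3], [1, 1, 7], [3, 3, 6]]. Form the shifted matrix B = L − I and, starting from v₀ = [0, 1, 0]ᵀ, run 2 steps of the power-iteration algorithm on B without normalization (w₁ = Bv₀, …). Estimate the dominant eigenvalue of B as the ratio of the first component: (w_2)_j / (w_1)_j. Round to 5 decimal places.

B = L − I has rows (2, 3, 3); (1, 0, 7); (3, 3, 5)
w1 = Bv₀ = (2·0 + 3·1 + 3·0; 1·0 + 0·1 + 7·0; 3·0 + 3·1 + 5·0) = (3, 0, 3)
w2 = Bw1 = (2·3 + 3·0 + 3·3; 1·3 + 0·0 + 7·3; 3·3 + 3·0 + 5·3) = (15, 24, 24)
Ratio: 15/3 = 5.00000

μ ≈ 5.00000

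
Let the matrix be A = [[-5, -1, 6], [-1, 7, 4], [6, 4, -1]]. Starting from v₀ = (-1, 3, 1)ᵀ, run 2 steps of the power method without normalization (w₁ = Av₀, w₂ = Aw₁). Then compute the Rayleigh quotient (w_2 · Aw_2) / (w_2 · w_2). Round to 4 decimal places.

6.8379

w1 = Av₀ = (8, 26, 5)
w2 = Aw1 = (-36, 194, 147)
Aw2 = (868, 1982, 413)
w2·Aw2 = (-36)·868 + 194·1982 + 147·413 = 413971; w2·w2 = (-36)·(-36) + 194·194 + 147·147 = 60541
λ ≈ 413971/60541 = 6.8379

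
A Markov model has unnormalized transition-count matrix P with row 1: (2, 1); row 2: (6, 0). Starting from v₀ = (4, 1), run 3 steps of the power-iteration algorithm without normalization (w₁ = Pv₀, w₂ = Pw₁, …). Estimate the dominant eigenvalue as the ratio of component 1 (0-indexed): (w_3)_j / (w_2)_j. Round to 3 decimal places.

w1 = Pv₀ = (2·4 + 1·1; 6·4 + 0·1) = (9, 24)
w2 = Pw1 = (2·9 + 1·24; 6·9 + 0·24) = (42, 54)
w3 = Pw2 = (138, 252)
Ratio at component: 252 / 54 = 4.667

4.667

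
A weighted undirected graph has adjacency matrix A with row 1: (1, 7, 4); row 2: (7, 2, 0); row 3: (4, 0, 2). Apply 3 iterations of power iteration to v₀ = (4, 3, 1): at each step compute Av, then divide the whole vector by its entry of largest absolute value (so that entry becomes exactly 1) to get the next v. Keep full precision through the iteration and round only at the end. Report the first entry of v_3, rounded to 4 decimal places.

Av0 = (29.00000, 34.00000, 18.00000); divide by 34.00000 → v1 = (0.85294, 1.00000, 0.52941)
Av1 = (9.97059, 7.97059, 4.47059); divide by 9.97059 → v2 = (1.00000, 0.79941, 0.44838)
Av2 = (8.38938, 8.59882, 4.89676); divide by 8.59882 → v3 = (0.97564, 1.00000, 0.56947)
Requested entry of v3: 2844/2915 = 0.9756

0.9756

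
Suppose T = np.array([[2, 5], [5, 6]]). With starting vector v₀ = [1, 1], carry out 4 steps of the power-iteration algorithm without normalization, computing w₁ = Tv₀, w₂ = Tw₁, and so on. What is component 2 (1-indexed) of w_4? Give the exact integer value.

8921

w1 = Tv₀ = (2·1 + 5·1; 5·1 + 6·1) = (7, 11)
w2 = Tw1 = (2·7 + 5·11; 5·7 + 6·11) = (69, 101)
w3 = Tw2 = (643, 951)
w4 = Tw3 = (6041, 8921)
The requested component of w4 is 8921.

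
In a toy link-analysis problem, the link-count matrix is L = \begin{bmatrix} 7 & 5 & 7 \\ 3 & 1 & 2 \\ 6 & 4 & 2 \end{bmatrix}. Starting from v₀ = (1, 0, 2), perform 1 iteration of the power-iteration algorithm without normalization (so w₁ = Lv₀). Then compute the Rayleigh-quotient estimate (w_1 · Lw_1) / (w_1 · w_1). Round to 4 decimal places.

w1 = Lv₀ = (7·1 + 5·0 + 7·2; 3·1 + 1·0 + 2·2; 6·1 + 4·0 + 2·2) = (21, 7, 10)
Lw1 = (252, 90, 174)
w1·Lw1 = 21·252 + 7·90 + 10·174 = 7662; w1·w1 = 21·21 + 7·7 + 10·10 = 590
λ ≈ 7662/590 = 12.9864

12.9864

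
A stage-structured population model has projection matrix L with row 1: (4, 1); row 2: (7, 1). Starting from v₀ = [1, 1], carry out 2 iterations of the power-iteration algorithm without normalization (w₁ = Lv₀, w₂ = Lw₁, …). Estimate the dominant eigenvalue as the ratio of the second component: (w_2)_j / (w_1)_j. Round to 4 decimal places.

λ ≈ 5.3750

w1 = Lv₀ = (5, 8)
w2 = Lw1 = (28, 43)
Ratio at component: 43 / 8 = 5.3750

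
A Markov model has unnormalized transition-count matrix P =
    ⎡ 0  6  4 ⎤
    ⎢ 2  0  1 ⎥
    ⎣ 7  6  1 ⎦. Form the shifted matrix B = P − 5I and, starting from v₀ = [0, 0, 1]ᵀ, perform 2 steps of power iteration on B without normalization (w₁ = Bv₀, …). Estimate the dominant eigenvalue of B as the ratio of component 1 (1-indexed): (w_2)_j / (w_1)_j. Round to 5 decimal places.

μ ≈ -7.50000

B = P − 5I has rows (-5, 6, 4); (2, -5, 1); (7, 6, -4)
w1 = Bv₀ = (4, 1, -4)
w2 = Bw1 = (-30, -1, 50)
Ratio: -30/4 = -7.50000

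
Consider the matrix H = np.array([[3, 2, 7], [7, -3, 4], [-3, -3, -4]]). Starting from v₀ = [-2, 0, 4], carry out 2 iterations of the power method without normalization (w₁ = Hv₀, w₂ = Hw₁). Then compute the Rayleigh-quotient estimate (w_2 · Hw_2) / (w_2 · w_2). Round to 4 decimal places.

-3.3531

w1 = Hv₀ = (3·(-2) + 2·0 + 7·4; 7·(-2) + (-3)·0 + 4·4; (-3)·(-2) + (-3)·0 + (-4)·4) = (22, 2, -10)
w2 = Hw1 = (3·22 + 2·2 + 7·(-10); 7·22 + (-3)·2 + 4·(-10); (-3)·22 + (-3)·2 + (-4)·(-10)) = (0, 108, -32)
Hw2 = (-8, -452, -196)
w2·Hw2 = 0·(-8) + 108·(-452) + (-32)·(-196) = -42544; w2·w2 = 0·0 + 108·108 + (-32)·(-32) = 12688
λ ≈ -42544/12688 = -3.3531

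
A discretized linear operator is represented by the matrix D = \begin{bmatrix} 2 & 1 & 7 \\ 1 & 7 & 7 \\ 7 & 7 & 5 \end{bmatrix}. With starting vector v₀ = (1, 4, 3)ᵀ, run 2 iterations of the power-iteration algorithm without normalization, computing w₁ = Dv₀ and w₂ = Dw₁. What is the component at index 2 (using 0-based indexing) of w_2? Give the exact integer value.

789

w1 = Dv₀ = (27, 50, 50)
w2 = Dw1 = (454, 727, 789)
The requested component of w2 is 789.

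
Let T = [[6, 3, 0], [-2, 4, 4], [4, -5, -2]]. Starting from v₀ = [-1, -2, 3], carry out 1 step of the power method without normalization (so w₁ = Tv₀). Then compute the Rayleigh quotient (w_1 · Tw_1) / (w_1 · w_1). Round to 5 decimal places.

λ ≈ 5.20000

w1 = Tv₀ = (-12, 6, 0)
Tw1 = (-54, 48, -78)
w1·Tw1 = (-12)·(-54) + 6·48 + 0·(-78) = 936; w1·w1 = (-12)·(-12) + 6·6 + 0·0 = 180
λ ≈ 936/180 = 5.20000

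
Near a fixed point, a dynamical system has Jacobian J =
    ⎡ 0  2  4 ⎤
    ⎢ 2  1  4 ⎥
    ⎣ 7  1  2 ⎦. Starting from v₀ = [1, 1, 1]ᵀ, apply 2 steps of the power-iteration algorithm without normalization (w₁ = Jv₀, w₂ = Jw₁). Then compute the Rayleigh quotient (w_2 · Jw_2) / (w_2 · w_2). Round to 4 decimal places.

7.8050

w1 = Jv₀ = (6, 7, 10)
w2 = Jw1 = (54, 59, 69)
Jw2 = (394, 443, 575)
w2·Jw2 = 54·394 + 59·443 + 69·575 = 87088; w2·w2 = 54·54 + 59·59 + 69·69 = 11158
λ ≈ 87088/11158 = 7.8050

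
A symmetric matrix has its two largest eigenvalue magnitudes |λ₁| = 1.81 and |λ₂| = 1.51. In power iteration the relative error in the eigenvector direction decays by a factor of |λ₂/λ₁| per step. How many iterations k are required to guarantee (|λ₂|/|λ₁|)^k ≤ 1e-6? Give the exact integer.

77

|λ₂/λ₁| = 1.51/1.81 = 0.83425
Need k ≥ ln(1e-6) / ln(0.83425) = -13.8155 / -0.1812 ≈ 76.237
Smallest integer k satisfying the bound: 77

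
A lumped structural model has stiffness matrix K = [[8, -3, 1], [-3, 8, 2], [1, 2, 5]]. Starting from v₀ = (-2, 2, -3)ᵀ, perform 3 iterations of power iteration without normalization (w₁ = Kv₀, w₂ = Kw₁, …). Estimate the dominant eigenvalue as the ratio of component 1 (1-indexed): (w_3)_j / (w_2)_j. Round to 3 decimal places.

10.257

w1 = Kv₀ = (8·(-2) + (-3)·2 + 1·(-3); (-3)·(-2) + 8·2 + 2·(-3); 1·(-2) + 2·2 + 5·(-3)) = (-25, 16, -13)
w2 = Kw1 = (8·(-25) + (-3)·16 + 1·(-13); (-3)·(-25) + 8·16 + 2·(-13); 1·(-25) + 2·16 + 5·(-13)) = (-261, 177, -58)
w3 = Kw2 = (-2677, 2083, -197)
Ratio at component: -2677 / -261 = 10.257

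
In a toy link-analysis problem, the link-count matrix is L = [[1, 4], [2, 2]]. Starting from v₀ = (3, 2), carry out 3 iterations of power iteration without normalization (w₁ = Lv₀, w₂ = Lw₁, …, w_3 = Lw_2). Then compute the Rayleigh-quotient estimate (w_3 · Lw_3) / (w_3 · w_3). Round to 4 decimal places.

w1 = Lv₀ = (11, 10)
w2 = Lw1 = (51, 42)
w3 = Lw2 = (219, 186)
Lw3 = (963, 810)
w3·Lw3 = 219·963 + 186·810 = 361557; w3·w3 = 219·219 + 186·186 = 82557
λ ≈ 361557/82557 = 4.3795

4.3795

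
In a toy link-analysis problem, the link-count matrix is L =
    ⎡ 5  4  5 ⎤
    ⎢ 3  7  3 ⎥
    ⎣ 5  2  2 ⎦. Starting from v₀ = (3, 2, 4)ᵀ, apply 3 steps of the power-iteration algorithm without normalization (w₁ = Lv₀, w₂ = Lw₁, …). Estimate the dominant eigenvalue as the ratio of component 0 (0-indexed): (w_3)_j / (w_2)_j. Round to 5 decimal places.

12.17347

w1 = Lv₀ = (43, 35, 27)
w2 = Lw1 = (490, 455, 339)
w3 = Lw2 = (5965, 5672, 4038)
Ratio at component: 5965 / 490 = 12.17347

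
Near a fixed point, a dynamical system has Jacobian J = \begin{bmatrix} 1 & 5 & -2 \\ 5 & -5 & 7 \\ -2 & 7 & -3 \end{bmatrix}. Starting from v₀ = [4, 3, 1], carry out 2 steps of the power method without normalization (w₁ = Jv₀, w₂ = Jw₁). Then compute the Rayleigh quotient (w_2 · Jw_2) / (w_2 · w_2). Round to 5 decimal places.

λ ≈ 2.61275

w1 = Jv₀ = (1·4 + 5·3 + (-2)·1; 5·4 + (-5)·3 + 7·1; (-2)·4 + 7·3 + (-3)·1) = (17, 12, 10)
w2 = Jw1 = (1·17 + 5·12 + (-2)·10; 5·17 + (-5)·12 + 7·10; (-2)·17 + 7·12 + (-3)·10) = (57, 95, 20)
Jw2 = (492, -50, 491)
w2·Jw2 = 57·492 + 95·(-50) + 20·491 = 33114; w2·w2 = 57·57 + 95·95 + 20·20 = 12674
λ ≈ 33114/12674 = 2.61275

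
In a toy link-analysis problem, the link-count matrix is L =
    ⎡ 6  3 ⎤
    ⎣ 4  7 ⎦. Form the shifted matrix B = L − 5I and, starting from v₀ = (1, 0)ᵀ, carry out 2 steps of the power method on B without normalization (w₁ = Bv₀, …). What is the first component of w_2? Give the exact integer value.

13

B = L − 5I has rows (1, 3); (4, 2)
w1 = Bv₀ = (1·1 + 3·0; 4·1 + 2·0) = (1, 4)
w2 = Bw1 = (1·1 + 3·4; 4·1 + 2·4) = (13, 12)
Requested component of w2: 13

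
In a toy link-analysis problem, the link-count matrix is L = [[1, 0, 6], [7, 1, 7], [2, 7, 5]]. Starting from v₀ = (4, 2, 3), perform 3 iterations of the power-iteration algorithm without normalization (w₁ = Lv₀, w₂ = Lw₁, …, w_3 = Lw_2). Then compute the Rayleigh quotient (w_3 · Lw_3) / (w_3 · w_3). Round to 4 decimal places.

λ ≈ 12.5269

w1 = Lv₀ = (1·4 + 0·2 + 6·3; 7·4 + 1·2 + 7·3; 2·4 + 7·2 + 5·3) = (22, 51, 37)
w2 = Lw1 = (1·22 + 0·51 + 6·37; 7·22 + 1·51 + 7·37; 2·22 + 7·51 + 5·37) = (244, 464, 586)
w3 = Lw2 = (3760, 6274, 6666)
Lw3 = (43756, 79256, 84768)
w3·Lw3 = 3760·43756 + 6274·79256 + 6666·84768 = 1226838192; w3·w3 = 3760·3760 + 6274·6274 + 6666·6666 = 97936232
λ ≈ 1226838192/97936232 = 12.5269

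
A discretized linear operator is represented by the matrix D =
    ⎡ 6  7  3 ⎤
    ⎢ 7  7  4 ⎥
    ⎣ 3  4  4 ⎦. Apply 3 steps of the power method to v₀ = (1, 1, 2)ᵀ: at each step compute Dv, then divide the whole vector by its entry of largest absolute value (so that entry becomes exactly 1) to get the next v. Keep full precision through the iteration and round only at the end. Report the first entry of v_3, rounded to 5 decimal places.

0.90478

Dv0 = (19.000000, 22.000000, 15.000000); divide by 22.000000 → v1 = (0.863636, 1.000000, 0.681818)
Dv1 = (14.227273, 15.772727, 9.318182); divide by 15.772727 → v2 = (0.902017, 1.000000, 0.590778)
Dv2 = (14.184438, 15.677233, 9.069164); divide by 15.677233 → v3 = (0.904779, 1.000000, 0.578493)
Requested entry of v3: 4922/5440 = 0.90478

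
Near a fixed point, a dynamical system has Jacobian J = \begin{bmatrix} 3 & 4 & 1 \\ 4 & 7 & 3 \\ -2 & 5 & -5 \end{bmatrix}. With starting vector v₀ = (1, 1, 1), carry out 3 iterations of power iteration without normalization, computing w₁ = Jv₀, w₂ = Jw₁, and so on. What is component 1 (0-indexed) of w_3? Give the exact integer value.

w1 = Jv₀ = (8, 14, -2)
w2 = Jw1 = (78, 124, 64)
w3 = Jw2 = (794, 1372, 144)
The requested component of w3 is 1372.

1372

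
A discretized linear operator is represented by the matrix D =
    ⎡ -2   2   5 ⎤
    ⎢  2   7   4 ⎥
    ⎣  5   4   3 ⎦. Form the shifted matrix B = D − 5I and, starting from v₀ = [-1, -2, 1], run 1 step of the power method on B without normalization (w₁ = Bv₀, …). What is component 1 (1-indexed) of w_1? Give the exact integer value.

B = D − 5I has rows (-7, 2, 5); (2, 2, 4); (5, 4, -2)
w1 = Bv₀ = (8, -2, -15)
Requested component of w1: 8

8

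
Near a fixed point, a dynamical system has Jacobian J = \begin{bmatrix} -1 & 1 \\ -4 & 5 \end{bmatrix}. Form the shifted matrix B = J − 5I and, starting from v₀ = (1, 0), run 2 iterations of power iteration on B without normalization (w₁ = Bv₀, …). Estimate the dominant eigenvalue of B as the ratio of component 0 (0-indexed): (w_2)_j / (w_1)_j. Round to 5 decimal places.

B = J − 5I has rows (-6, 1); (-4, 0)
w1 = Bv₀ = ((-6)·1 + 1·0; (-4)·1 + 0·0) = (-6, -4)
w2 = Bw1 = ((-6)·(-6) + 1·(-4); (-4)·(-6) + 0·(-4)) = (32, 24)
Ratio: 32/-6 = -5.33333

-5.33333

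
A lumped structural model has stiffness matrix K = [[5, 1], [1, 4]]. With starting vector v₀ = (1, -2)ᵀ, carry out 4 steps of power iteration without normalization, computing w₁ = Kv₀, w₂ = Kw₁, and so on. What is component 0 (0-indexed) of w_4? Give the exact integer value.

-17

w1 = Kv₀ = (3, -7)
w2 = Kw1 = (8, -25)
w3 = Kw2 = (15, -92)
w4 = Kw3 = (-17, -353)
The requested component of w4 is -17.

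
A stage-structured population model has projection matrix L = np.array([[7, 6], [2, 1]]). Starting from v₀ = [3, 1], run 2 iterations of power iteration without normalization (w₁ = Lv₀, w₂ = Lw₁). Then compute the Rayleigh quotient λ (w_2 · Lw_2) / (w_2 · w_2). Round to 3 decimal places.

w1 = Lv₀ = (27, 7)
w2 = Lw1 = (231, 61)
Lw2 = (1983, 523)
w2·Lw2 = 231·1983 + 61·523 = 489976; w2·w2 = 231·231 + 61·61 = 57082
λ ≈ 489976/57082 = 8.584

8.584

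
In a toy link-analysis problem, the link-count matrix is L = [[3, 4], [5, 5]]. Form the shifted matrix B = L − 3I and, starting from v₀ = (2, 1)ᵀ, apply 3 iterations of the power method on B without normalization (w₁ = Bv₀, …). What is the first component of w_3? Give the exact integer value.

B = L − 3I has rows (0, 4); (5, 2)
w1 = Bv₀ = (0·2 + 4·1; 5·2 + 2·1) = (4, 12)
w2 = Bw1 = (0·4 + 4·12; 5·4 + 2·12) = (48, 44)
w3 = Bw2 = (176, 328)
Requested component of w3: 176

176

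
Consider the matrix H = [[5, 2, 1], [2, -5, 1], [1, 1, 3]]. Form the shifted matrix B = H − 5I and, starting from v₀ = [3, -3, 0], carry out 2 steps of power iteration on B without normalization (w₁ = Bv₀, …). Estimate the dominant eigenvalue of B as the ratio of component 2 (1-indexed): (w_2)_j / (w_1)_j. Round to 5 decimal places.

-10.33333

B = H − 5I has rows (0, 2, 1); (2, -10, 1); (1, 1, -2)
w1 = Bv₀ = (-6, 36, 0)
w2 = Bw1 = (72, -372, 30)
Ratio: -372/36 = -10.33333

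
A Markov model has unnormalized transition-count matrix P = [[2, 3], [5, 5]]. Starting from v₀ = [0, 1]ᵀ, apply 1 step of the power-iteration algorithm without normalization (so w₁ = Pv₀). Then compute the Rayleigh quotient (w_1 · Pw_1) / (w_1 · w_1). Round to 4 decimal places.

w1 = Pv₀ = (3, 5)
Pw1 = (21, 40)
w1·Pw1 = 3·21 + 5·40 = 263; w1·w1 = 3·3 + 5·5 = 34
λ ≈ 263/34 = 7.7353

λ ≈ 7.7353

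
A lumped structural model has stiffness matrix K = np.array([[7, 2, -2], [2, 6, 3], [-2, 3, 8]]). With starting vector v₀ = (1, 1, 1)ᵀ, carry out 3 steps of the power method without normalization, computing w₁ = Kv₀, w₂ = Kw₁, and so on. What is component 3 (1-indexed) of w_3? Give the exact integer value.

w1 = Kv₀ = (7, 11, 9)
w2 = Kw1 = (53, 107, 91)
w3 = Kw2 = (403, 1021, 943)
The requested component of w3 is 943.

943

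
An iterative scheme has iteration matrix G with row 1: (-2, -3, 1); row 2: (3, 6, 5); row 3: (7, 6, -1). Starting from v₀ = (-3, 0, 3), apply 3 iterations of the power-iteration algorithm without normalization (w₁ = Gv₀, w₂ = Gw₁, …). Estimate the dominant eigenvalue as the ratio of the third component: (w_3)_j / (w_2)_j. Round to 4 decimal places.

w1 = Gv₀ = (9, 6, -24)
w2 = Gw1 = (-60, -57, 123)
w3 = Gw2 = (414, 93, -885)
Ratio at component: -885 / 123 = -7.1951

-7.1951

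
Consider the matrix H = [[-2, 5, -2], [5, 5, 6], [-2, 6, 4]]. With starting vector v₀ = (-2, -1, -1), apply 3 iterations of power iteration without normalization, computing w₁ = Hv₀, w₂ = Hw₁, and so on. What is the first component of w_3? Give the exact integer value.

w1 = Hv₀ = ((-2)·(-2) + 5·(-1) + (-2)·(-1); 5·(-2) + 5·(-1) + 6·(-1); (-2)·(-2) + 6·(-1) + 4·(-1)) = (1, -21, -6)
w2 = Hw1 = ((-2)·1 + 5·(-21) + (-2)·(-6); 5·1 + 5·(-21) + 6·(-6); (-2)·1 + 6·(-21) + 4·(-6)) = (-95, -136, -152)
w3 = Hw2 = (-186, -2067, -1234)
The requested component of w3 is -186.

-186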